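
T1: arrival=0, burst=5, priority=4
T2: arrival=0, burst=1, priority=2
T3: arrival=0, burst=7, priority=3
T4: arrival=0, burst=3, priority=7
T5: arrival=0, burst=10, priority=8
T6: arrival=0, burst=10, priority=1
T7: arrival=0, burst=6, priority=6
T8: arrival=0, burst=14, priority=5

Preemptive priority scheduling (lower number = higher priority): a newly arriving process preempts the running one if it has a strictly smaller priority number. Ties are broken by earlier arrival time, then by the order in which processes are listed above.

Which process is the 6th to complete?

T7

Gantt: | T6 0-10 | T2 10-11 | T3 11-18 | T1 18-23 | T8 23-37 | T7 37-43 | T4 43-46 | T5 46-56 |
Completion: T1=23  T2=11  T3=18  T4=46  T5=56  T6=10  T7=43  T8=37
Finish order: T6 → T2 → T3 → T1 → T8 → T7 → T4 → T5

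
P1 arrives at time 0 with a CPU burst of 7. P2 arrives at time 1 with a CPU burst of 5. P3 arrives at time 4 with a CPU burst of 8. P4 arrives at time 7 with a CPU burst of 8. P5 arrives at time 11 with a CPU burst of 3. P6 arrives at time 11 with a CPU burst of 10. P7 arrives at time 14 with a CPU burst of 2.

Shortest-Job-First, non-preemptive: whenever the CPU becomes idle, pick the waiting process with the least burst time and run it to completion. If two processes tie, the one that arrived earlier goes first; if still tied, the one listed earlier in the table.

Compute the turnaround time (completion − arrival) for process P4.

26

Schedule: | P1 0-7 | P2 7-12 | P5 12-15 | P7 15-17 | P3 17-25 | P4 25-33 | P6 33-43 |
Completion: P1=7  P2=12  P3=25  P4=33  P5=15  P6=43  P7=17
Turnaround (C−A): P1=7  P2=11  P3=21  P4=26  P5=4  P6=32  P7=3
Turnaround(P4) = completion − arrival = 33 − 7 = 26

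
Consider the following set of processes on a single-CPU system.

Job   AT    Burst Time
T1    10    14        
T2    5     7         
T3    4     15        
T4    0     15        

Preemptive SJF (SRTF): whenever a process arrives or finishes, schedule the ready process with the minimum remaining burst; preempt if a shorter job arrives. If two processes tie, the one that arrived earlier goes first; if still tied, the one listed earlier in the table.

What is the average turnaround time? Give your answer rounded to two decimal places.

25.50

Gantt: | T4 0-5 | T2 5-12 | T4 12-22 | T1 22-36 | T3 36-51 |
Completion: T1=36  T2=12  T3=51  T4=22
Turnaround (C−A): T1=26  T2=7  T3=47  T4=22
Turnaround times: T1=26, T2=7, T3=47, T4=22
Average turnaround = (26+7+47+22) / 4 = 102/4 = 25.50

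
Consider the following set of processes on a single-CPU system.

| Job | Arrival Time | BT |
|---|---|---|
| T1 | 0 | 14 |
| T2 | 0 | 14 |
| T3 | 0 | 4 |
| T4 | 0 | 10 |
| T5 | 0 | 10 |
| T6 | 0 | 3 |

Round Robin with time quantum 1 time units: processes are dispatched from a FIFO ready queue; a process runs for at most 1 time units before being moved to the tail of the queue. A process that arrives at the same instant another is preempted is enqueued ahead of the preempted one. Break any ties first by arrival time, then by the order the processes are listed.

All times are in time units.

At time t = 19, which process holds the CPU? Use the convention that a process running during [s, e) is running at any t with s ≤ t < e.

T2

Schedule: | T1 0-1 | T2 1-2 | T3 2-3 | T4 3-4 | T5 4-5 | T6 5-6 | T1 6-7 | T2 7-8 | T3 8-9 | T4 9-10 | T5 10-11 | T6 11-12 | T1 12-13 | T2 13-14 | T3 14-15 | T4 15-16 | T5 16-17 | T6 17-18 | T1 18-19 | T2 19-20 | T3 20-21 | T4 21-22 | T5 22-23 | T1 23-24 | T2 24-25 | T4 25-26 | T5 26-27 | T1 27-28 | T2 28-29 | T4 29-30 | T5 30-31 | T1 31-32 | T2 32-33 | T4 33-34 | T5 34-35 | T1 35-36 | T2 36-37 | T4 37-38 | T5 38-39 | T1 39-40 | T2 40-41 | T4 41-42 | T5 42-43 | T1 43-44 | T2 44-45 | T4 45-46 | T5 46-47 | T1 47-48 | T2 48-49 | T1 49-50 | T2 50-51 | T1 51-52 | T2 52-53 | T1 53-54 | T2 54-55 |
Completion: T1=54  T2=55  T3=21  T4=46  T5=47  T6=18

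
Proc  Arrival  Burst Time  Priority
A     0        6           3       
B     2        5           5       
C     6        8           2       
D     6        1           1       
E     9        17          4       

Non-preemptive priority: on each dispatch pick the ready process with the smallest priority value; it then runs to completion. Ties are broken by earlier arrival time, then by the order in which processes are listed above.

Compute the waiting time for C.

Schedule: | A 0-6 | D 6-7 | C 7-15 | E 15-32 | B 32-37 |
Completion: A=6  B=37  C=15  D=7  E=32
Turnaround (C−A): A=6  B=35  C=9  D=1  E=23
Waiting(C) = turnaround − burst = 9 − 8 = 1

1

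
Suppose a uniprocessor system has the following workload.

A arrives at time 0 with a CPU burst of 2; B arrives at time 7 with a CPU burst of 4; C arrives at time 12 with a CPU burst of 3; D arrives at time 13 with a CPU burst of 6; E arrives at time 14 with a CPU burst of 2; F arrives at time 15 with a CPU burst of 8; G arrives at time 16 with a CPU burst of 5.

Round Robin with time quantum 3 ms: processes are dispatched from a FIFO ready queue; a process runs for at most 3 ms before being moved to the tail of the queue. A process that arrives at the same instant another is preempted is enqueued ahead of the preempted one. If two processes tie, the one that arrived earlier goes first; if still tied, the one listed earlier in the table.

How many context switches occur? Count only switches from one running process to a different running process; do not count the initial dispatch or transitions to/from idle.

Timeline: | A 0-2 | idle 2-7 | B 7-11 | idle 11-12 | C 12-15 | D 15-18 | E 18-20 | F 20-23 | G 23-26 | D 26-29 | F 29-32 | G 32-34 | F 34-36 |
Completion: A=2  B=11  C=15  D=29  E=20  F=36  G=34
Turnaround (C−A): A=2  B=4  C=3  D=16  E=6  F=21  G=18

8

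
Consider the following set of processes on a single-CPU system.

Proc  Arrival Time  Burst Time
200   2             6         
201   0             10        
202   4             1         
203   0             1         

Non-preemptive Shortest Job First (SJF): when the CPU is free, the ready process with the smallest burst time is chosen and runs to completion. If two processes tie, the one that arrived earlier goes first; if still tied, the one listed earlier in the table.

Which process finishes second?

Timeline: | 203 0-1 | 201 1-11 | 202 11-12 | 200 12-18 |
Completion: 200=18  201=11  202=12  203=1
Turnaround (C−A): 200=16  201=11  202=8  203=1
Finish order: 203 → 201 → 202 → 200

201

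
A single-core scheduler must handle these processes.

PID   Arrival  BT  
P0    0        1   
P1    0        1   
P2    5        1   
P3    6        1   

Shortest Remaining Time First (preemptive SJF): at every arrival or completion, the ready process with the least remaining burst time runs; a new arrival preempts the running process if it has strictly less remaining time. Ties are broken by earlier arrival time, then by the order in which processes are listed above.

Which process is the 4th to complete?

Schedule: | P0 0-1 | P1 1-2 | idle 2-5 | P2 5-6 | P3 6-7 |
Completion: P0=1  P1=2  P2=6  P3=7
Turnaround (C−A): P0=1  P1=2  P2=1  P3=1
Finish order: P0 → P1 → P2 → P3

P3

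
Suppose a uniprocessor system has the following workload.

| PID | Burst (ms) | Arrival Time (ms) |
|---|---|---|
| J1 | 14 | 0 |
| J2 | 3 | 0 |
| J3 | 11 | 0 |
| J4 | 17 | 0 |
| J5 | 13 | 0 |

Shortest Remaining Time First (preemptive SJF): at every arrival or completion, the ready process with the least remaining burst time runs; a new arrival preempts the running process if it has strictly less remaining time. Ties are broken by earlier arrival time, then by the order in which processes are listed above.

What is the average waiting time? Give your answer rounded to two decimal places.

Timeline: | J2 0-3 | J3 3-14 | J5 14-27 | J1 27-41 | J4 41-58 |
Completion: J1=41  J2=3  J3=14  J4=58  J5=27
Waiting times: J1=27, J2=0, J3=3, J4=41, J5=14
Average waiting = (27+0+3+41+14) / 5 = 85/5 = 17.00

17.00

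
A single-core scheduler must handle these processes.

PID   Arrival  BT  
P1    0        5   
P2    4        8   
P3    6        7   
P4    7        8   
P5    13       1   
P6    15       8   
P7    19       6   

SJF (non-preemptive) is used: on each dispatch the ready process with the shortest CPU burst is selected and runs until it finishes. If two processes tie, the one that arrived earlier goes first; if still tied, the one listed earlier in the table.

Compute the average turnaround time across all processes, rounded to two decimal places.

Gantt: | P1 0-5 | P2 5-13 | P5 13-14 | P3 14-21 | P7 21-27 | P4 27-35 | P6 35-43 |
Completion: P1=5  P2=13  P3=21  P4=35  P5=14  P6=43  P7=27
Turnaround times: P1=5, P2=9, P3=15, P4=28, P5=1, P6=28, P7=8
Average turnaround = (5+9+15+28+1+28+8) / 7 = 94/7 = 13.43

13.43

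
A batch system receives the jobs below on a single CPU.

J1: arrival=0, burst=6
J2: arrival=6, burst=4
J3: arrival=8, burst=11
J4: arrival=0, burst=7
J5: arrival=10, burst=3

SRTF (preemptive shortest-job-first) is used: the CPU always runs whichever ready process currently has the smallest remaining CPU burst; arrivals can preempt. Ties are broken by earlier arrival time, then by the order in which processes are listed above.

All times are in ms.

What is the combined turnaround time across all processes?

Gantt: | J1 0-6 | J2 6-10 | J5 10-13 | J4 13-20 | J3 20-31 |
Completion: J1=6  J2=10  J3=31  J4=20  J5=13
Turnaround (C−A): J1=6  J2=4  J3=23  J4=20  J5=3
Turnaround = completion − arrival: J1=6, J2=4, J3=23, J4=20, J5=3
Total turnaround = 6 + 4 + 23 + 20 + 3 = 56

56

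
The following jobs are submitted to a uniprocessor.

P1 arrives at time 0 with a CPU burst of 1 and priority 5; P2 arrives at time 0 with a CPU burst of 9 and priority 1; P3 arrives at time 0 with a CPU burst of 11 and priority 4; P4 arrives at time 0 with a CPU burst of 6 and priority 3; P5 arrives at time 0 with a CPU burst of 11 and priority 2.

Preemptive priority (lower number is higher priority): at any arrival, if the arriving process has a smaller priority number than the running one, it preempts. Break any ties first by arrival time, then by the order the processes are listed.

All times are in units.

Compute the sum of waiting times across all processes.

92

Timeline: | P2 0-9 | P5 9-20 | P4 20-26 | P3 26-37 | P1 37-38 |
Completion: P1=38  P2=9  P3=37  P4=26  P5=20
Turnaround (C−A): P1=38  P2=9  P3=37  P4=26  P5=20
Waiting = turnaround − burst: P1=37, P2=0, P3=26, P4=20, P5=9
Total waiting = 37 + 0 + 26 + 20 + 9 = 92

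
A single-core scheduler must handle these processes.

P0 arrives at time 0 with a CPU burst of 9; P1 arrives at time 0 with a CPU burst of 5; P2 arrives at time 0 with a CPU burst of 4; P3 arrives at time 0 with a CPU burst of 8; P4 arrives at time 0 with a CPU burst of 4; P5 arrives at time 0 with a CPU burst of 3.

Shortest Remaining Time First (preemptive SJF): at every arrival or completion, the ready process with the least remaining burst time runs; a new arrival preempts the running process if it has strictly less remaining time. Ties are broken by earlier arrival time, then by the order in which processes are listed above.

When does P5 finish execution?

Timeline: | P5 0-3 | P2 3-7 | P4 7-11 | P1 11-16 | P3 16-24 | P0 24-33 |
Completion: P0=33  P1=16  P2=7  P3=24  P4=11  P5=3
Turnaround (C−A): P0=33  P1=16  P2=7  P3=24  P4=11  P5=3

3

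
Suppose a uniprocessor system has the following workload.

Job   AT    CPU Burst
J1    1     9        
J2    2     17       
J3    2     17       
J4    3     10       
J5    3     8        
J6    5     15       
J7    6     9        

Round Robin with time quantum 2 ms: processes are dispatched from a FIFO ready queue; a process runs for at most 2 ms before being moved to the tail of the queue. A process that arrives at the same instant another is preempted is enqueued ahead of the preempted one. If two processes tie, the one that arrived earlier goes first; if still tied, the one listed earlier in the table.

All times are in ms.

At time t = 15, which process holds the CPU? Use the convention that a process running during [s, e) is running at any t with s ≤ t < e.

Timeline: | idle 0-1 | J1 1-3 | J2 3-5 | J3 5-7 | J4 7-9 | J5 9-11 | J1 11-13 | J6 13-15 | J2 15-17 | J7 17-19 | J3 19-21 | J4 21-23 | J5 23-25 | J1 25-27 | J6 27-29 | J2 29-31 | J7 31-33 | J3 33-35 | J4 35-37 | J5 37-39 | J1 39-41 | J6 41-43 | J2 43-45 | J7 45-47 | J3 47-49 | J4 49-51 | J5 51-53 | J1 53-54 | J6 54-56 | J2 56-58 | J7 58-60 | J3 60-62 | J4 62-64 | J6 64-66 | J2 66-68 | J7 68-69 | J3 69-71 | J6 71-73 | J2 73-75 | J3 75-77 | J6 77-79 | J2 79-81 | J3 81-83 | J6 83-84 | J2 84-85 | J3 85-86 |
Completion: J1=54  J2=85  J3=86  J4=64  J5=53  J6=84  J7=69

J2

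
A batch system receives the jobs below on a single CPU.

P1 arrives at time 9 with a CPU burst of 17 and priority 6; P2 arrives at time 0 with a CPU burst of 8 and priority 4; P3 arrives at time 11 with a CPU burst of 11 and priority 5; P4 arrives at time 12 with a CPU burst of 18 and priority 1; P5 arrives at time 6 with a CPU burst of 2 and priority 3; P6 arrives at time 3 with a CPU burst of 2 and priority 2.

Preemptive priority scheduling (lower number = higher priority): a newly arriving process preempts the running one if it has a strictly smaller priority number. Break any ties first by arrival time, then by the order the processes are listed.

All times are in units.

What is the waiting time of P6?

0

Timeline: | P2 0-3 | P6 3-5 | P2 5-6 | P5 6-8 | P2 8-12 | P4 12-30 | P3 30-41 | P1 41-58 |
Completion: P1=58  P2=12  P3=41  P4=30  P5=8  P6=5
Turnaround (C−A): P1=49  P2=12  P3=30  P4=18  P5=2  P6=2
Waiting(P6) = turnaround − burst = 2 − 2 = 0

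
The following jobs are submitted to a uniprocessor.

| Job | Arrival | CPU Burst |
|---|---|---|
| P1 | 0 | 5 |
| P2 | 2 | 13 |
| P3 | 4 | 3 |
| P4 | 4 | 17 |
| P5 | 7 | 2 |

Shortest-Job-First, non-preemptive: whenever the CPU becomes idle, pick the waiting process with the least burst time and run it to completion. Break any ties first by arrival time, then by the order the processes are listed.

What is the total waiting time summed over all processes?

29

Gantt: | P1 0-5 | P3 5-8 | P5 8-10 | P2 10-23 | P4 23-40 |
Completion: P1=5  P2=23  P3=8  P4=40  P5=10
Turnaround (C−A): P1=5  P2=21  P3=4  P4=36  P5=3
Waiting = turnaround − burst: P1=0, P2=8, P3=1, P4=19, P5=1
Total waiting = 0 + 8 + 1 + 19 + 1 = 29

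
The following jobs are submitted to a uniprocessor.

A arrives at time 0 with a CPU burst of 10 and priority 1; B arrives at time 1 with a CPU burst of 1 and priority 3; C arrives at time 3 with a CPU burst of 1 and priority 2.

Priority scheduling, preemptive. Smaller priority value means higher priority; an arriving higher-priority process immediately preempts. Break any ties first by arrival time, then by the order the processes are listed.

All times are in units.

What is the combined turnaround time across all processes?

29

Gantt: | A 0-10 | C 10-11 | B 11-12 |
Completion: A=10  B=12  C=11
Turnaround (C−A): A=10  B=11  C=8
Turnaround = completion − arrival: A=10, B=11, C=8
Total turnaround = 10 + 11 + 8 = 29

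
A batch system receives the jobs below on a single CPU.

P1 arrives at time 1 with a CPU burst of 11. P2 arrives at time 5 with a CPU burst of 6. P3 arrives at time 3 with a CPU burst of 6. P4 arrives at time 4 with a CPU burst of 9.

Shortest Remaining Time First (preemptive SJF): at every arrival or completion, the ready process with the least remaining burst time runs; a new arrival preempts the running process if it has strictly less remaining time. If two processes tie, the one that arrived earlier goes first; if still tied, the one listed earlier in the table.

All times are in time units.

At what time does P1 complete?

24

Gantt: | idle 0-1 | P1 1-3 | P3 3-9 | P2 9-15 | P1 15-24 | P4 24-33 |
Completion: P1=24  P2=15  P3=9  P4=33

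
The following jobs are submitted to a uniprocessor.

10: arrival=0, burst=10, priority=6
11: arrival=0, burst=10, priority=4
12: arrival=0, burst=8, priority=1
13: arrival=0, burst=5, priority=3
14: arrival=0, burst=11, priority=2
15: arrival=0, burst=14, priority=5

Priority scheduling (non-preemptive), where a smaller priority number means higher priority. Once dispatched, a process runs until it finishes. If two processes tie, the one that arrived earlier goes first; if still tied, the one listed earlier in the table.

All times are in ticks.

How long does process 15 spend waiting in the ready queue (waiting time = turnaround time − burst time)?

34

Schedule: | 12 0-8 | 14 8-19 | 13 19-24 | 11 24-34 | 15 34-48 | 10 48-58 |
Completion: 10=58  11=34  12=8  13=24  14=19  15=48
Turnaround (C−A): 10=58  11=34  12=8  13=24  14=19  15=48
Waiting(15) = turnaround − burst = 48 − 14 = 34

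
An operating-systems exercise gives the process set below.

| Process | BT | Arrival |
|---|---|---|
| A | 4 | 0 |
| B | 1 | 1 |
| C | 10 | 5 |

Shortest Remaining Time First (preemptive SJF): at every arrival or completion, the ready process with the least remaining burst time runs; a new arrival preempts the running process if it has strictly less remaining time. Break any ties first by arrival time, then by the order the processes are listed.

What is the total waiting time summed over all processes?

1

Schedule: | A 0-1 | B 1-2 | A 2-5 | C 5-15 |
Completion: A=5  B=2  C=15
Waiting = turnaround − burst: A=1, B=0, C=0
Total waiting = 1 + 0 + 0 = 1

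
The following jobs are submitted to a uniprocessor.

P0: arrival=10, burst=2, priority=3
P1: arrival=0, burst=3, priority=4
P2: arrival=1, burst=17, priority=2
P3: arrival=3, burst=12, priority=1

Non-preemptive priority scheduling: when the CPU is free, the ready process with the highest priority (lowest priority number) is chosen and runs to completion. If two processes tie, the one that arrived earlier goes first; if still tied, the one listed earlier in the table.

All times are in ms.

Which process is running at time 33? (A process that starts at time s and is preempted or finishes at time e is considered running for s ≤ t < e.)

P0

Gantt: | P1 0-3 | P3 3-15 | P2 15-32 | P0 32-34 |
Completion: P0=34  P1=3  P2=32  P3=15
Turnaround (C−A): P0=24  P1=3  P2=31  P3=12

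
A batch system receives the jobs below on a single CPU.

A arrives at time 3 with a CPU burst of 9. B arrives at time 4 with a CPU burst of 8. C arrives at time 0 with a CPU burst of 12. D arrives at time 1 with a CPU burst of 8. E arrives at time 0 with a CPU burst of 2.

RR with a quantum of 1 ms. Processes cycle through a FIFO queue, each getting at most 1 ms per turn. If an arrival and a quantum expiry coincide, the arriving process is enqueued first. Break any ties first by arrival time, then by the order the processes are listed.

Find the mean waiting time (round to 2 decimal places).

Gantt: | C 0-1 | E 1-2 | D 2-3 | C 3-4 | E 4-5 | A 5-6 | D 6-7 | B 7-8 | C 8-9 | A 9-10 | D 10-11 | B 11-12 | C 12-13 | A 13-14 | D 14-15 | B 15-16 | C 16-17 | A 17-18 | D 18-19 | B 19-20 | C 20-21 | A 21-22 | D 22-23 | B 23-24 | C 24-25 | A 25-26 | D 26-27 | B 27-28 | C 28-29 | A 29-30 | D 30-31 | B 31-32 | C 32-33 | A 33-34 | B 34-35 | C 35-36 | A 36-37 | C 37-39 |
Completion: A=37  B=35  C=39  D=31  E=5
Turnaround (C−A): A=34  B=31  C=39  D=30  E=5
Waiting times: A=25, B=23, C=27, D=22, E=3
Average waiting = (25+23+27+22+3) / 5 = 100/5 = 20.00

20.00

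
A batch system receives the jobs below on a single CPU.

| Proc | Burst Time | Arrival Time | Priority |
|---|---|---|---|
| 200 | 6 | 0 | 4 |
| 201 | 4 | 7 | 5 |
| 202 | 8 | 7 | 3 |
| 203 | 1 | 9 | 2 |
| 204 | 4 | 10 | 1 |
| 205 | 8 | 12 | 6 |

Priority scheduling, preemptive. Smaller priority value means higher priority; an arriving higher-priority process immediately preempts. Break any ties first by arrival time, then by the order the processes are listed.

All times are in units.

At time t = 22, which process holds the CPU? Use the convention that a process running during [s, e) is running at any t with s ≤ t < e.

201

Timeline: | 200 0-6 | idle 6-7 | 202 7-9 | 203 9-10 | 204 10-14 | 202 14-20 | 201 20-24 | 205 24-32 |
Completion: 200=6  201=24  202=20  203=10  204=14  205=32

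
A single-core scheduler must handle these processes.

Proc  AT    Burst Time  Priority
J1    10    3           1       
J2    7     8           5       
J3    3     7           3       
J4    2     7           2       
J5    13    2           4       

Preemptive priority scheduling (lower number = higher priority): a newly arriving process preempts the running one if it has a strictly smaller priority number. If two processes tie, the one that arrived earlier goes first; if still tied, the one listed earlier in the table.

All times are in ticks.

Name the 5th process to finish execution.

J2

Gantt: | idle 0-2 | J4 2-9 | J3 9-10 | J1 10-13 | J3 13-19 | J5 19-21 | J2 21-29 |
Completion: J1=13  J2=29  J3=19  J4=9  J5=21
Turnaround (C−A): J1=3  J2=22  J3=16  J4=7  J5=8
Finish order: J4 → J1 → J3 → J5 → J2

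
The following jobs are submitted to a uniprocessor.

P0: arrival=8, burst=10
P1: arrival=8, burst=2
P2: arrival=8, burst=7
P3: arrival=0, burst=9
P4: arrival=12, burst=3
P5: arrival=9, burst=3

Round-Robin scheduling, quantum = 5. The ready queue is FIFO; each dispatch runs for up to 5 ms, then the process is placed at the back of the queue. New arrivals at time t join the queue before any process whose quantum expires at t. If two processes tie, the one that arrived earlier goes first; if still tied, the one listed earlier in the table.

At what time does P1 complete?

Schedule: | P3 0-9 | P0 9-14 | P1 14-16 | P2 16-21 | P5 21-24 | P4 24-27 | P0 27-32 | P2 32-34 |
Completion: P0=32  P1=16  P2=34  P3=9  P4=27  P5=24

16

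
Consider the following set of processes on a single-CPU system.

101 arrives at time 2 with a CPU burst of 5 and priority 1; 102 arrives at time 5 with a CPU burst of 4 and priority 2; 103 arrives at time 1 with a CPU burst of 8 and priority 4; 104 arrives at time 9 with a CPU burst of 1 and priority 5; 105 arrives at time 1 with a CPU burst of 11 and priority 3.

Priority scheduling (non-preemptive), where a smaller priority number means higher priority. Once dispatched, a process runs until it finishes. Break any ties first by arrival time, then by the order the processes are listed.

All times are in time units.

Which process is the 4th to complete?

Timeline: | idle 0-1 | 105 1-12 | 101 12-17 | 102 17-21 | 103 21-29 | 104 29-30 |
Completion: 101=17  102=21  103=29  104=30  105=12
Finish order: 105 → 101 → 102 → 103 → 104

103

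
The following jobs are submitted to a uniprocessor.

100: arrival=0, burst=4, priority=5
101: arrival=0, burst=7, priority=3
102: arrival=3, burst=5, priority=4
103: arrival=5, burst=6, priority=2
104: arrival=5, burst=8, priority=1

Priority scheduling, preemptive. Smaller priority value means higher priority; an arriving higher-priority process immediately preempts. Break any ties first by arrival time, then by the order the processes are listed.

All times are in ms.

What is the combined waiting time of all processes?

66

Gantt: | 101 0-5 | 104 5-13 | 103 13-19 | 101 19-21 | 102 21-26 | 100 26-30 |
Completion: 100=30  101=21  102=26  103=19  104=13
Turnaround (C−A): 100=30  101=21  102=23  103=14  104=8
Waiting = turnaround − burst: 100=26, 101=14, 102=18, 103=8, 104=0
Total waiting = 26 + 14 + 18 + 8 + 0 = 66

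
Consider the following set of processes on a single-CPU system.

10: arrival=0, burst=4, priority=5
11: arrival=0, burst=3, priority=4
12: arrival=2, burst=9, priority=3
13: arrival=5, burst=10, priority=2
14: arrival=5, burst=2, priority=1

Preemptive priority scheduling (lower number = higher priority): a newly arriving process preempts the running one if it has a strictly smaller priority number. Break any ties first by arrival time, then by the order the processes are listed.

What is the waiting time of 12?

Timeline: | 11 0-2 | 12 2-5 | 14 5-7 | 13 7-17 | 12 17-23 | 11 23-24 | 10 24-28 |
Completion: 10=28  11=24  12=23  13=17  14=7
Turnaround (C−A): 10=28  11=24  12=21  13=12  14=2
Waiting(12) = turnaround − burst = 21 − 9 = 12

12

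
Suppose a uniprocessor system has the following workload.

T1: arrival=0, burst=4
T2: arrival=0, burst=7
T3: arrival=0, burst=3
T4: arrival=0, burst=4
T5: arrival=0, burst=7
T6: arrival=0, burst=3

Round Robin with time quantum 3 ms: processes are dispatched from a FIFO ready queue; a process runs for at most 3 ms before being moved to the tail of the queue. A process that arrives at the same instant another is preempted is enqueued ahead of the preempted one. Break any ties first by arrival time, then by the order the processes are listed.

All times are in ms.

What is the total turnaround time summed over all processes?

124

Schedule: | T1 0-3 | T2 3-6 | T3 6-9 | T4 9-12 | T5 12-15 | T6 15-18 | T1 18-19 | T2 19-22 | T4 22-23 | T5 23-26 | T2 26-27 | T5 27-28 |
Completion: T1=19  T2=27  T3=9  T4=23  T5=28  T6=18
Turnaround (C−A): T1=19  T2=27  T3=9  T4=23  T5=28  T6=18
Turnaround = completion − arrival: T1=19, T2=27, T3=9, T4=23, T5=28, T6=18
Total turnaround = 19 + 27 + 9 + 23 + 28 + 18 = 124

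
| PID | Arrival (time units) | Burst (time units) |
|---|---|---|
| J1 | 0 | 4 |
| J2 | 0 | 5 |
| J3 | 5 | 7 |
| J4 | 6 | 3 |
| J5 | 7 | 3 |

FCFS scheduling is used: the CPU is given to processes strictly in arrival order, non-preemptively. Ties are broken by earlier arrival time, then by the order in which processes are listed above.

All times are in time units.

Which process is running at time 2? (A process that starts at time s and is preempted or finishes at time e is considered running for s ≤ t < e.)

J1

Timeline: | J1 0-4 | J2 4-9 | J3 9-16 | J4 16-19 | J5 19-22 |
Completion: J1=4  J2=9  J3=16  J4=19  J5=22
Turnaround (C−A): J1=4  J2=9  J3=11  J4=13  J5=15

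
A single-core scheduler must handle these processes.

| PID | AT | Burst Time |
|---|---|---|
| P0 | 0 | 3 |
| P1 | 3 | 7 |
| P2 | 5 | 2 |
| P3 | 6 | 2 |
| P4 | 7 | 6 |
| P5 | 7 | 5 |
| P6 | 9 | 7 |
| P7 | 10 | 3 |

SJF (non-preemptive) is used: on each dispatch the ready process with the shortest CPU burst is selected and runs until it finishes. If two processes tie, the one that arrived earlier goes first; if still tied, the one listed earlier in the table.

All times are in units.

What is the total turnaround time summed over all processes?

Gantt: | P0 0-3 | P1 3-10 | P2 10-12 | P3 12-14 | P7 14-17 | P5 17-22 | P4 22-28 | P6 28-35 |
Completion: P0=3  P1=10  P2=12  P3=14  P4=28  P5=22  P6=35  P7=17
Turnaround (C−A): P0=3  P1=7  P2=7  P3=8  P4=21  P5=15  P6=26  P7=7
Turnaround = completion − arrival: P0=3, P1=7, P2=7, P3=8, P4=21, P5=15, P6=26, P7=7
Total turnaround = 3 + 7 + 7 + 8 + 21 + 15 + 26 + 7 = 94

94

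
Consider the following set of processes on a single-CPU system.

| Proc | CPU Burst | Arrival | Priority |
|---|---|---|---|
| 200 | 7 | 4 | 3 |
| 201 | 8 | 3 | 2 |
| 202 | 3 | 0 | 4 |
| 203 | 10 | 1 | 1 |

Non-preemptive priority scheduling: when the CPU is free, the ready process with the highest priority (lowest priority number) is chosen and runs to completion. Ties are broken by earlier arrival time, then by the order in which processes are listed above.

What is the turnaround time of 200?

24

Timeline: | 202 0-3 | 203 3-13 | 201 13-21 | 200 21-28 |
Completion: 200=28  201=21  202=3  203=13
Turnaround (C−A): 200=24  201=18  202=3  203=12
Turnaround(200) = completion − arrival = 28 − 4 = 24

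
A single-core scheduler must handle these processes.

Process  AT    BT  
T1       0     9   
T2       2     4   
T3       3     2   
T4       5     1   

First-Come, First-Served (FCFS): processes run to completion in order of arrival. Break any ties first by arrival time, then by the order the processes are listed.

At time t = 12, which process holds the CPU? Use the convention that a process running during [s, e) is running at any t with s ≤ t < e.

T2

Timeline: | T1 0-9 | T2 9-13 | T3 13-15 | T4 15-16 |
Completion: T1=9  T2=13  T3=15  T4=16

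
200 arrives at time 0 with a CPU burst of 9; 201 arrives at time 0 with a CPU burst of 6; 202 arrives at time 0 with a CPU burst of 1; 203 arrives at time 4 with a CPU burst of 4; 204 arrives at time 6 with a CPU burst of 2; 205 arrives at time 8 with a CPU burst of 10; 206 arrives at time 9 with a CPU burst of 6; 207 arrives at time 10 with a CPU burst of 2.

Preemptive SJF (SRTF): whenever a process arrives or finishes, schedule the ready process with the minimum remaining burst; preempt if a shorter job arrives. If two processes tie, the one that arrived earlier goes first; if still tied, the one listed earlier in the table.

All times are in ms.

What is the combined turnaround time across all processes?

Timeline: | 202 0-1 | 201 1-7 | 204 7-9 | 203 9-10 | 207 10-12 | 203 12-15 | 206 15-21 | 200 21-30 | 205 30-40 |
Completion: 200=30  201=7  202=1  203=15  204=9  205=40  206=21  207=12
Turnaround = completion − arrival: 200=30, 201=7, 202=1, 203=11, 204=3, 205=32, 206=12, 207=2
Total turnaround = 30 + 7 + 1 + 11 + 3 + 32 + 12 + 2 = 98

98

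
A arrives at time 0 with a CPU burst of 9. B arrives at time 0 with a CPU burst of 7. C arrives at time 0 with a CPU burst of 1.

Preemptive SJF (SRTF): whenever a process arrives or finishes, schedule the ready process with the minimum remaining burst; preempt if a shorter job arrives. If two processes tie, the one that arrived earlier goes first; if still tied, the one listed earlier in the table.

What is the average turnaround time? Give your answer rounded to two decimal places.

8.67

Gantt: | C 0-1 | B 1-8 | A 8-17 |
Completion: A=17  B=8  C=1
Turnaround (C−A): A=17  B=8  C=1
Turnaround times: A=17, B=8, C=1
Average turnaround = (17+8+1) / 3 = 26/3 = 8.67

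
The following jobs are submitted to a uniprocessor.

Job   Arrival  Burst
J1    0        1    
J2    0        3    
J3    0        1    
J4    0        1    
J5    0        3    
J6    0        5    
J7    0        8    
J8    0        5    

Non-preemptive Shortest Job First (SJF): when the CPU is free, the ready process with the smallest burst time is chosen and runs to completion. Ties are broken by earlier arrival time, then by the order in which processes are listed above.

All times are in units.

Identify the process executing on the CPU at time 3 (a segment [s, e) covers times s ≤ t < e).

J2

Schedule: | J1 0-1 | J3 1-2 | J4 2-3 | J2 3-6 | J5 6-9 | J6 9-14 | J8 14-19 | J7 19-27 |
Completion: J1=1  J2=6  J3=2  J4=3  J5=9  J6=14  J7=27  J8=19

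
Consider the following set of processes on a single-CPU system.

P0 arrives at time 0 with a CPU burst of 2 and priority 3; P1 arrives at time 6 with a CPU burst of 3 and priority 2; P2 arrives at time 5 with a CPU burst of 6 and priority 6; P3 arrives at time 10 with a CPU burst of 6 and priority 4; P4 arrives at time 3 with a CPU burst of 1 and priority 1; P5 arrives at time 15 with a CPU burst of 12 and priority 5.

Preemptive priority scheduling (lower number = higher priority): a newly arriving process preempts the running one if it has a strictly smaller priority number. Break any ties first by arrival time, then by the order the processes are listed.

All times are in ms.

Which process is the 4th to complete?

Gantt: | P0 0-2 | idle 2-3 | P4 3-4 | idle 4-5 | P2 5-6 | P1 6-9 | P2 9-10 | P3 10-16 | P5 16-28 | P2 28-32 |
Completion: P0=2  P1=9  P2=32  P3=16  P4=4  P5=28
Finish order: P0 → P4 → P1 → P3 → P5 → P2

P3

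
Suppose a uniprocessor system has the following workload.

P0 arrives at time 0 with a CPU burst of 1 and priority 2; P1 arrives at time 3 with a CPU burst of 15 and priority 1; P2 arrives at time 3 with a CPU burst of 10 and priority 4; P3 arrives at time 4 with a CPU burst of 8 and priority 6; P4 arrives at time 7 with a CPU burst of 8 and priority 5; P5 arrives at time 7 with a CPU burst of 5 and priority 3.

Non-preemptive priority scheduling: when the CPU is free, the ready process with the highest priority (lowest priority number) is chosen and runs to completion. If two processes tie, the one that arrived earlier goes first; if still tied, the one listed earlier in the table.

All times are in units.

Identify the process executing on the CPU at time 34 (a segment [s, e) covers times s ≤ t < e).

Schedule: | P0 0-1 | idle 1-3 | P1 3-18 | P5 18-23 | P2 23-33 | P4 33-41 | P3 41-49 |
Completion: P0=1  P1=18  P2=33  P3=49  P4=41  P5=23

P4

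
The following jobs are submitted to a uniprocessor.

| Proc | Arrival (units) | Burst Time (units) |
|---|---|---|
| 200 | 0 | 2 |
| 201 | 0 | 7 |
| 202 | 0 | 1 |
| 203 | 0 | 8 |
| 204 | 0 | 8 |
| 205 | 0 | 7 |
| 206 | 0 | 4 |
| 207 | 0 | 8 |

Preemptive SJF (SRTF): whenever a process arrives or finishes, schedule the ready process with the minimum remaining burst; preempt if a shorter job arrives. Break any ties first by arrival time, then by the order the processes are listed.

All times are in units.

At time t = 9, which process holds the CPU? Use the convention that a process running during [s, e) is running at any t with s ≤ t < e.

201

Gantt: | 202 0-1 | 200 1-3 | 206 3-7 | 201 7-14 | 205 14-21 | 203 21-29 | 204 29-37 | 207 37-45 |
Completion: 200=3  201=14  202=1  203=29  204=37  205=21  206=7  207=45
Turnaround (C−A): 200=3  201=14  202=1  203=29  204=37  205=21  206=7  207=45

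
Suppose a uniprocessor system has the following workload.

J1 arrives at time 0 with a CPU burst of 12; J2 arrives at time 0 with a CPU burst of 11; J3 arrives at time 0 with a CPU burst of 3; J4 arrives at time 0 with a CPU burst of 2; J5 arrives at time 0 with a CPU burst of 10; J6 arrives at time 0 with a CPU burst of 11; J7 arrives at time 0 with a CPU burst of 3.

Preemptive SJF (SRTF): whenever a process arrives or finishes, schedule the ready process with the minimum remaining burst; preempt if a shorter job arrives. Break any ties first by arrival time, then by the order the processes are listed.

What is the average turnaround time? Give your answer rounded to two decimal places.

Schedule: | J4 0-2 | J3 2-5 | J7 5-8 | J5 8-18 | J2 18-29 | J6 29-40 | J1 40-52 |
Completion: J1=52  J2=29  J3=5  J4=2  J5=18  J6=40  J7=8
Turnaround times: J1=52, J2=29, J3=5, J4=2, J5=18, J6=40, J7=8
Average turnaround = (52+29+5+2+18+40+8) / 7 = 154/7 = 22.00

22.00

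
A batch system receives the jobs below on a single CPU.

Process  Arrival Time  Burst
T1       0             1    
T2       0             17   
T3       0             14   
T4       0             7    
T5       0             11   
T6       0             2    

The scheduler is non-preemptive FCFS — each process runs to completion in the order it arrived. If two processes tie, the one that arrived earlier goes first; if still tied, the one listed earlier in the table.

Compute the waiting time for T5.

Schedule: | T1 0-1 | T2 1-18 | T3 18-32 | T4 32-39 | T5 39-50 | T6 50-52 |
Completion: T1=1  T2=18  T3=32  T4=39  T5=50  T6=52
Waiting(T5) = turnaround − burst = 50 − 11 = 39

39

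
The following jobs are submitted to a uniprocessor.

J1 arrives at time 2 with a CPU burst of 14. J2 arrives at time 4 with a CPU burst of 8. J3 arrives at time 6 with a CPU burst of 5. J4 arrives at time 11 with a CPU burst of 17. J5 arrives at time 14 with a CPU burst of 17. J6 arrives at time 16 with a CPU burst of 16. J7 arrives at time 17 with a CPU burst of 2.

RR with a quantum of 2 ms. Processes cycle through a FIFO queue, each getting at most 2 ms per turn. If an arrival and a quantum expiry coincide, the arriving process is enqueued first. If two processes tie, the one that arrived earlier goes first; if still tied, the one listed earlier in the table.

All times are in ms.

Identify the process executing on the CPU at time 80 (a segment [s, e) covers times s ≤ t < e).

Timeline: | idle 0-2 | J1 2-4 | J2 4-6 | J1 6-8 | J3 8-10 | J2 10-12 | J1 12-14 | J3 14-16 | J4 16-18 | J2 18-20 | J5 20-22 | J1 22-24 | J6 24-26 | J3 26-27 | J7 27-29 | J4 29-31 | J2 31-33 | J5 33-35 | J1 35-37 | J6 37-39 | J4 39-41 | J5 41-43 | J1 43-45 | J6 45-47 | J4 47-49 | J5 49-51 | J1 51-53 | J6 53-55 | J4 55-57 | J5 57-59 | J6 59-61 | J4 61-63 | J5 63-65 | J6 65-67 | J4 67-69 | J5 69-71 | J6 71-73 | J4 73-75 | J5 75-77 | J6 77-79 | J4 79-80 | J5 80-81 |
Completion: J1=53  J2=33  J3=27  J4=80  J5=81  J6=79  J7=29
Turnaround (C−A): J1=51  J2=29  J3=21  J4=69  J5=67  J6=63  J7=12

J5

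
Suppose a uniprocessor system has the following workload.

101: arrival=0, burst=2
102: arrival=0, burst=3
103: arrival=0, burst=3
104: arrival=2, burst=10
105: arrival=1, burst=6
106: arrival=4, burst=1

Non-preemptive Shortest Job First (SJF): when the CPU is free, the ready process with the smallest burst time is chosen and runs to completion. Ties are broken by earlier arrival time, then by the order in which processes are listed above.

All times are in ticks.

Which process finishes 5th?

Schedule: | 101 0-2 | 102 2-5 | 106 5-6 | 103 6-9 | 105 9-15 | 104 15-25 |
Completion: 101=2  102=5  103=9  104=25  105=15  106=6
Turnaround (C−A): 101=2  102=5  103=9  104=23  105=14  106=2
Finish order: 101 → 102 → 106 → 103 → 105 → 104

105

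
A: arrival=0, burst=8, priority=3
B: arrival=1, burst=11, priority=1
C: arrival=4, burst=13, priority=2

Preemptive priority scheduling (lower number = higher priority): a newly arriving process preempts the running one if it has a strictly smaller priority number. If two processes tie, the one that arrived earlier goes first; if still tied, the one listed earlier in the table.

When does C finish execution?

Schedule: | A 0-1 | B 1-12 | C 12-25 | A 25-32 |
Completion: A=32  B=12  C=25
Turnaround (C−A): A=32  B=11  C=21

25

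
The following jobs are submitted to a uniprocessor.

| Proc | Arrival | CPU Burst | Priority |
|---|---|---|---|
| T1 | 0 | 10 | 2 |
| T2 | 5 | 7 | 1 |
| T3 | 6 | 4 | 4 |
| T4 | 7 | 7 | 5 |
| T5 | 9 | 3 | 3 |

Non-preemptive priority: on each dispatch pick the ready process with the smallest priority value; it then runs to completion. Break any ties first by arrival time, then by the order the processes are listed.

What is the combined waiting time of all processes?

Gantt: | T1 0-10 | T2 10-17 | T5 17-20 | T3 20-24 | T4 24-31 |
Completion: T1=10  T2=17  T3=24  T4=31  T5=20
Turnaround (C−A): T1=10  T2=12  T3=18  T4=24  T5=11
Waiting = turnaround − burst: T1=0, T2=5, T3=14, T4=17, T5=8
Total waiting = 0 + 5 + 14 + 17 + 8 = 44

44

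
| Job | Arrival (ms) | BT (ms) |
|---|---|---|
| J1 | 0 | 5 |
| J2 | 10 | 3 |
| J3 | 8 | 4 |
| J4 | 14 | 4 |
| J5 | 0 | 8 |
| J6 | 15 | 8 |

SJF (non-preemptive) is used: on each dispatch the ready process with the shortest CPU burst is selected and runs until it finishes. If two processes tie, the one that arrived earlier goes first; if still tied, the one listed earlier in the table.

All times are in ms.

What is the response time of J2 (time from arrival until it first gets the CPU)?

3

Gantt: | J1 0-5 | J5 5-13 | J2 13-16 | J3 16-20 | J4 20-24 | J6 24-32 |
Completion: J1=5  J2=16  J3=20  J4=24  J5=13  J6=32
Turnaround (C−A): J1=5  J2=6  J3=12  J4=10  J5=13  J6=17
Response(J2) = first start − arrival = 13 − 10 = 3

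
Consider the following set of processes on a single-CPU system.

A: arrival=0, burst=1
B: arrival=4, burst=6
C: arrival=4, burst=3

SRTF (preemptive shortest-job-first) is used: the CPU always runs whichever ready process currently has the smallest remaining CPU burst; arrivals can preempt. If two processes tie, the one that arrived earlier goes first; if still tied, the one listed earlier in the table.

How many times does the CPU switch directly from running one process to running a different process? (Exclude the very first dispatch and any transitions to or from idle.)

1

Schedule: | A 0-1 | idle 1-4 | C 4-7 | B 7-13 |
Completion: A=1  B=13  C=7
Turnaround (C−A): A=1  B=9  C=3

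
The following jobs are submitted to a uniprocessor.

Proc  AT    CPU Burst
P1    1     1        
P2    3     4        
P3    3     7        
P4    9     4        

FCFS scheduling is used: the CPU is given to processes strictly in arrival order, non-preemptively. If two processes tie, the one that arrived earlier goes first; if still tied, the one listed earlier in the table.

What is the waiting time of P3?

Schedule: | idle 0-1 | P1 1-2 | idle 2-3 | P2 3-7 | P3 7-14 | P4 14-18 |
Completion: P1=2  P2=7  P3=14  P4=18
Waiting(P3) = turnaround − burst = 11 − 7 = 4

4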